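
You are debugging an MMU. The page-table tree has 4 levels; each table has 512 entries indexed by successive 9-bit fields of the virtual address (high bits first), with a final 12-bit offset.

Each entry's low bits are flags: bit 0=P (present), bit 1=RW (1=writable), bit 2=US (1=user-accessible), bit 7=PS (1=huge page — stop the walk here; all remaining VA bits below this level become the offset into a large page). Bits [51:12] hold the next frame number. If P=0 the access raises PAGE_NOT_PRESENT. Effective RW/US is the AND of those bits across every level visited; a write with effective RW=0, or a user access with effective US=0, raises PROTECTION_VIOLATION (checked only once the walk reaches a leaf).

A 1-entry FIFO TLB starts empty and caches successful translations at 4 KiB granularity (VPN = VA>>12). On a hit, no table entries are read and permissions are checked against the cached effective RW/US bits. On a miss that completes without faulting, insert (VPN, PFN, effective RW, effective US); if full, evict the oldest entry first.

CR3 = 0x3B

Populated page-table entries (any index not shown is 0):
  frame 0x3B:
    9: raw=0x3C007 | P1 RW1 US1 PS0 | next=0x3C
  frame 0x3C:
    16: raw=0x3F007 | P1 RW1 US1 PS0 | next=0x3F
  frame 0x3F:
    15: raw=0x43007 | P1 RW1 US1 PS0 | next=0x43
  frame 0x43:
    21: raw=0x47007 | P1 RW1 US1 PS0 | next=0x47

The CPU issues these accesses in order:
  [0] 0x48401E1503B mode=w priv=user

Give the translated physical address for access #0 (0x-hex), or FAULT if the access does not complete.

Per-access translation:
#0 VA=0x48401E1503B (w,user):
  [0] read 0x3B idx=9: raw=0x3C007 flags P=1 W=1 U=1 S=0
  [1] read 0x3C idx=16: raw=0x3F007 flags P=1 W=1 U=1 S=0
  [2] read 0x3F idx=15: raw=0x43007 flags P=1 W=1 U=1 S=0
  [3] read 0x43 idx=21: raw=0x47007 flags P=1 W=1 U=1 S=0
  ⇒ phys 0x4703B  [4 reads]

Access #0 PA: 0x4703B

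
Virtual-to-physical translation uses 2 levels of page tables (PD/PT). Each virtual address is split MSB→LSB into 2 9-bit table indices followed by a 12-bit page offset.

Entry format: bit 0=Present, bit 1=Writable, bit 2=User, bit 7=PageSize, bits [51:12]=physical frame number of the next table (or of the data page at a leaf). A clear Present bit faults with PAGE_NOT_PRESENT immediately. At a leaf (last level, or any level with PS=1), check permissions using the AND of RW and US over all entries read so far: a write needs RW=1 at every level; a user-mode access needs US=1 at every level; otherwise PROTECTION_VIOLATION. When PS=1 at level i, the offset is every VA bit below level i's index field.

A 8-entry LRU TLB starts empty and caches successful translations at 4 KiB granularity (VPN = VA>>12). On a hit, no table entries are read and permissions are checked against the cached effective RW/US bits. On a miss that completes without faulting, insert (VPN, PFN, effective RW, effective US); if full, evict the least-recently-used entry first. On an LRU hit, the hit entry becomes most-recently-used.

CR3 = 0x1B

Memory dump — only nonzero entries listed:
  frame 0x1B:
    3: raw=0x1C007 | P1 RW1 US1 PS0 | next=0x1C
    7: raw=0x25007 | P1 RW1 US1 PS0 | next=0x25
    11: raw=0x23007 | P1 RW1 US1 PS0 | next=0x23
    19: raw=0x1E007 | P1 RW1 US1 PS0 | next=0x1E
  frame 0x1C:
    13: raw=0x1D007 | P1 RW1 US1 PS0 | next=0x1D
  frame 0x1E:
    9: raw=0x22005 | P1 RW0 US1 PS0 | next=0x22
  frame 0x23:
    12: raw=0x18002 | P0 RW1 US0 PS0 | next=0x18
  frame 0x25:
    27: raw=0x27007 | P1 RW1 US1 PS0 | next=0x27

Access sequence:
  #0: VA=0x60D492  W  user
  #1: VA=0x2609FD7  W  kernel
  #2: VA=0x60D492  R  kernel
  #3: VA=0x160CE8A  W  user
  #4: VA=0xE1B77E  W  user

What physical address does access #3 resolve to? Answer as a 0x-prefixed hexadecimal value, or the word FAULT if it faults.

Walk each access:
#0 VA=0x60D492 (w,user):
  L0: frame=0x1B idx=3 entry=0x1C007 [P=1 RW=1 US=1 PS=0]
  L1: frame=0x1C idx=13 entry=0x1D007 [P=1 RW=1 US=1 PS=0]
  → PA=0x1D492  (2 entries read)
#1 VA=0x2609FD7 (w,kernel):
  L0: frame=0x1B idx=19 entry=0x1E007 [P=1 RW=1 US=1 PS=0]
  L1: frame=0x1E idx=9 entry=0x22005 [P=1 RW=0 US=1 PS=0]
  ✗ PROTECTION_VIOLATION  [2 reads]
#2 VA=0x60D492 (r,kernel):
  TLB hit vpn=0x60D → PA=0x1D492
#3 VA=0x160CE8A (w,user):
  L0: frame=0x1B idx=11 entry=0x23007 [P=1 RW=1 US=1 PS=0]
  L1: frame=0x23 idx=12 entry=0x18002 [P=0 RW=1 US=0 PS=0]
  ✗ PAGE_NOT_PRESENT  [2 reads]
#4 VA=0xE1B77E (w,user):
  L0: frame=0x1B idx=7 entry=0x25007 [P=1 RW=1 US=1 PS=0]
  L1: frame=0x25 idx=27 entry=0x27007 [P=1 RW=1 US=1 PS=0]
  → PA=0x2777E  (2 entries read)

Access #3 PA: FAULT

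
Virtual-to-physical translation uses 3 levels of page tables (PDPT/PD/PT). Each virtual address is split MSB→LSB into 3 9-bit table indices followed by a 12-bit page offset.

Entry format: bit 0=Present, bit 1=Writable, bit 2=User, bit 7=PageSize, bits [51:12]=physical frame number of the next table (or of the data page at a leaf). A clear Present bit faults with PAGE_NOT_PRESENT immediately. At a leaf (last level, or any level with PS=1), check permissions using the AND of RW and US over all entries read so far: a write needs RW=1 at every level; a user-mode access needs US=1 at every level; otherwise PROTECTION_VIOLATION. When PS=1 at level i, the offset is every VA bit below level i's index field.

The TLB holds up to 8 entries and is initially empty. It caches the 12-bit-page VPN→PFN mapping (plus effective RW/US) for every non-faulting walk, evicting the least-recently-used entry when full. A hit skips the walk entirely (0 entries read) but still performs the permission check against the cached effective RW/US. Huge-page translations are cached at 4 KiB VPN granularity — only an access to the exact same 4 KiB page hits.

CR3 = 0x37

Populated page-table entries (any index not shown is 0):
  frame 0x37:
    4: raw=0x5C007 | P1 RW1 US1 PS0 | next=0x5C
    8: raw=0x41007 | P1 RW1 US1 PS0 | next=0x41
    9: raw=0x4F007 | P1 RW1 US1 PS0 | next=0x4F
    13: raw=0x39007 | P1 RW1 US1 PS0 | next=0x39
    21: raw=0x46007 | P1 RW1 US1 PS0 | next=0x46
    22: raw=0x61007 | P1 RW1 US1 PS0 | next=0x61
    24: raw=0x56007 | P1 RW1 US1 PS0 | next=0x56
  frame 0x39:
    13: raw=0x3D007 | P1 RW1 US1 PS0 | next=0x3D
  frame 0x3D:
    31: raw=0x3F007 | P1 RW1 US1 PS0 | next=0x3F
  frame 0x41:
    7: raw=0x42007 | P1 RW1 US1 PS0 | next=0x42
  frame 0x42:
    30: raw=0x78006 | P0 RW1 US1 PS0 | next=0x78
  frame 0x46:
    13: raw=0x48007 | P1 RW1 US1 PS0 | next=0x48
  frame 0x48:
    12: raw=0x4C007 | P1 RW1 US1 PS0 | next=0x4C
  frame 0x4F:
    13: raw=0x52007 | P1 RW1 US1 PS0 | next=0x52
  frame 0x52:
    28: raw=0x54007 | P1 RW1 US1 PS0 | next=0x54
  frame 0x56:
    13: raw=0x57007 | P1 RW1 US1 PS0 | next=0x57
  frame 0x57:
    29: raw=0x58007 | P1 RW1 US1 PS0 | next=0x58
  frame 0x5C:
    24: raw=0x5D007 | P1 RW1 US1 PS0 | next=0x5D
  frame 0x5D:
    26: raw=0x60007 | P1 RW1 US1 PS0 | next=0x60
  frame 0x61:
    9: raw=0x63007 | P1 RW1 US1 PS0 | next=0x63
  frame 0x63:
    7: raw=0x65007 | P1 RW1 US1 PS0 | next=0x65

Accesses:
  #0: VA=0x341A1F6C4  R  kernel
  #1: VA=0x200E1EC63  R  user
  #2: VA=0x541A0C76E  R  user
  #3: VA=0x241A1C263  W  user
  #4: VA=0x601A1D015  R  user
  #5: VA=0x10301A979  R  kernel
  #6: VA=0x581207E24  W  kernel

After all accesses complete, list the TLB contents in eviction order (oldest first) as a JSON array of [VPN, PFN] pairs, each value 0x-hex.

Per-access translation:
#0 VA=0x341A1F6C4 (r,kernel):
  L0: frame=0x37 idx=13 entry=0x39007 [P=1 RW=1 US=1 PS=0]
  L1: frame=0x39 idx=13 entry=0x3D007 [P=1 RW=1 US=1 PS=0]
  L2: frame=0x3D idx=31 entry=0x3F007 [P=1 RW=1 US=1 PS=0]
  ✓ 0x3F6C4  — 3 lookups
#1 VA=0x200E1EC63 (r,user):
  L0: frame=0x37 idx=8 entry=0x41007 [P=1 RW=1 US=1 PS=0]
  L1: frame=0x41 idx=7 entry=0x42007 [P=1 RW=1 US=1 PS=0]
  L2: frame=0x42 idx=30 entry=0x78006 [P=0 RW=1 US=1 PS=0]
  → PAGE_NOT_PRESENT  (3 entries read)
#2 VA=0x541A0C76E (r,user):
  L0: frame=0x37 idx=21 entry=0x46007 [P=1 RW=1 US=1 PS=0]
  L1: frame=0x46 idx=13 entry=0x48007 [P=1 RW=1 US=1 PS=0]
  L2: frame=0x48 idx=12 entry=0x4C007 [P=1 RW=1 US=1 PS=0]
  ✓ 0x4C76E  — 3 lookups
#3 VA=0x241A1C263 (w,user):
  L0: frame=0x37 idx=9 entry=0x4F007 [P=1 RW=1 US=1 PS=0]
  L1: frame=0x4F idx=13 entry=0x52007 [P=1 RW=1 US=1 PS=0]
  L2: frame=0x52 idx=28 entry=0x54007 [P=1 RW=1 US=1 PS=0]
  ✓ 0x54263  — 3 lookups
#4 VA=0x601A1D015 (r,user):
  L0: frame=0x37 idx=24 entry=0x56007 [P=1 RW=1 US=1 PS=0]
  L1: frame=0x56 idx=13 entry=0x57007 [P=1 RW=1 US=1 PS=0]
  L2: frame=0x57 idx=29 entry=0x58007 [P=1 RW=1 US=1 PS=0]
  ✓ 0x58015  — 3 lookups
#5 VA=0x10301A979 (r,kernel):
  L0: frame=0x37 idx=4 entry=0x5C007 [P=1 RW=1 US=1 PS=0]
  L1: frame=0x5C idx=24 entry=0x5D007 [P=1 RW=1 US=1 PS=0]
  L2: frame=0x5D idx=26 entry=0x60007 [P=1 RW=1 US=1 PS=0]
  ✓ 0x60979  — 3 lookups
#6 VA=0x581207E24 (w,kernel):
  L0: frame=0x37 idx=22 entry=0x61007 [P=1 RW=1 US=1 PS=0]
  L1: frame=0x61 idx=9 entry=0x63007 [P=1 RW=1 US=1 PS=0]
  L2: frame=0x63 idx=7 entry=0x65007 [P=1 RW=1 US=1 PS=0]
  ✓ 0x65E24  — 3 lookups

TLB: [["0x341A1F", "0x3F"], ["0x541A0C", "0x4C"], ["0x241A1C", "0x54"], ["0x601A1D", "0x58"], ["0x10301A", "0x60"], ["0x581207", "0x65"]]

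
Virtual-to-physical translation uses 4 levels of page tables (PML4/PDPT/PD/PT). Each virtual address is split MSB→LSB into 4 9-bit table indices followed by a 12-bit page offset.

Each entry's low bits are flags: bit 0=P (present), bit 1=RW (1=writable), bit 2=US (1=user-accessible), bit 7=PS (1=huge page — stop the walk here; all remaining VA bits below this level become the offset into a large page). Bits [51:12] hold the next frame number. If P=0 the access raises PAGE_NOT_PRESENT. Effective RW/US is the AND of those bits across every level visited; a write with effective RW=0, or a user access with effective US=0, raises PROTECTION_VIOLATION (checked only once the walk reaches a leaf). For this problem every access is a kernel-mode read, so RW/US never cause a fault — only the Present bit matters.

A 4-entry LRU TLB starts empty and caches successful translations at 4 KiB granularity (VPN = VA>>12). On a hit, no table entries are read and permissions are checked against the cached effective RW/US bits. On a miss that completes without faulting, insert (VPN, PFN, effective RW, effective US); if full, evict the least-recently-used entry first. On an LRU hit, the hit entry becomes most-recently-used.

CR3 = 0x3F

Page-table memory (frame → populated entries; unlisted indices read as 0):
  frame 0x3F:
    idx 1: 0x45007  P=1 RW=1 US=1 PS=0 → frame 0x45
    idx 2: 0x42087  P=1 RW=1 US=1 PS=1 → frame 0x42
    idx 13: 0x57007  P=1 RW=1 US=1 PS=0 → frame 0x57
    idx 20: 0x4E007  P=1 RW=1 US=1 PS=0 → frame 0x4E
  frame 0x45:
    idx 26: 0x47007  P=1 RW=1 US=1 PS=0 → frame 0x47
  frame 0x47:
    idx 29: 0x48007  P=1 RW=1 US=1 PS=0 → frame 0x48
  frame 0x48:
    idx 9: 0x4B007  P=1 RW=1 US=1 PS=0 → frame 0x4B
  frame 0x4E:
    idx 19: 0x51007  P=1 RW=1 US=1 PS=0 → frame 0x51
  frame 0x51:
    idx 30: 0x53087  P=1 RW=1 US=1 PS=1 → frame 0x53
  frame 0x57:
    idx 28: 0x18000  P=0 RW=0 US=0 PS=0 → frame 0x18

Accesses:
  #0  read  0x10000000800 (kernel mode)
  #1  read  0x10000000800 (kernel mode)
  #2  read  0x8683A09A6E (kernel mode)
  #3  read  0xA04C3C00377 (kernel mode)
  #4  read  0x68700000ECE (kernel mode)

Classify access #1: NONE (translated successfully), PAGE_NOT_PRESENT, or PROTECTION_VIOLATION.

Walk each access:
#0 VA=0x10000000800 (r,kernel):
  [0] read 0x3F idx=2: raw=0x42087 flags P=1 W=1 U=1 S=1
  → PA=0x42800 (huge @L0)  (1 entries read)
#1 VA=0x10000000800 (r,kernel):
  TLB hit vpn=0x10000000 → PA=0x42800
#2 VA=0x8683A09A6E (r,kernel):
  [0] read 0x3F idx=1: raw=0x45007 flags P=1 W=1 U=1 S=0
  [1] read 0x45 idx=26: raw=0x47007 flags P=1 W=1 U=1 S=0
  [2] read 0x47 idx=29: raw=0x48007 flags P=1 W=1 U=1 S=0
  [3] read 0x48 idx=9: raw=0x4B007 flags P=1 W=1 U=1 S=0
  → PA=0x4BA6E  (4 entries read)
#3 VA=0xA04C3C00377 (r,kernel):
  [0] read 0x3F idx=20: raw=0x4E007 flags P=1 W=1 U=1 S=0
  [1] read 0x4E idx=19: raw=0x51007 flags P=1 W=1 U=1 S=0
  [2] read 0x51 idx=30: raw=0x53087 flags P=1 W=1 U=1 S=1
  → PA=0x53377 (huge @L2)  (3 entries read)
#4 VA=0x68700000ECE (r,kernel):
  [0] read 0x3F idx=13: raw=0x57007 flags P=1 W=1 U=1 S=0
  [1] read 0x57 idx=28: raw=0x18000 flags P=0 W=0 U=0 S=0
  ⇒ fault: PAGE_NOT_PRESENT  — 2 lookups

Access #1 fault: NONE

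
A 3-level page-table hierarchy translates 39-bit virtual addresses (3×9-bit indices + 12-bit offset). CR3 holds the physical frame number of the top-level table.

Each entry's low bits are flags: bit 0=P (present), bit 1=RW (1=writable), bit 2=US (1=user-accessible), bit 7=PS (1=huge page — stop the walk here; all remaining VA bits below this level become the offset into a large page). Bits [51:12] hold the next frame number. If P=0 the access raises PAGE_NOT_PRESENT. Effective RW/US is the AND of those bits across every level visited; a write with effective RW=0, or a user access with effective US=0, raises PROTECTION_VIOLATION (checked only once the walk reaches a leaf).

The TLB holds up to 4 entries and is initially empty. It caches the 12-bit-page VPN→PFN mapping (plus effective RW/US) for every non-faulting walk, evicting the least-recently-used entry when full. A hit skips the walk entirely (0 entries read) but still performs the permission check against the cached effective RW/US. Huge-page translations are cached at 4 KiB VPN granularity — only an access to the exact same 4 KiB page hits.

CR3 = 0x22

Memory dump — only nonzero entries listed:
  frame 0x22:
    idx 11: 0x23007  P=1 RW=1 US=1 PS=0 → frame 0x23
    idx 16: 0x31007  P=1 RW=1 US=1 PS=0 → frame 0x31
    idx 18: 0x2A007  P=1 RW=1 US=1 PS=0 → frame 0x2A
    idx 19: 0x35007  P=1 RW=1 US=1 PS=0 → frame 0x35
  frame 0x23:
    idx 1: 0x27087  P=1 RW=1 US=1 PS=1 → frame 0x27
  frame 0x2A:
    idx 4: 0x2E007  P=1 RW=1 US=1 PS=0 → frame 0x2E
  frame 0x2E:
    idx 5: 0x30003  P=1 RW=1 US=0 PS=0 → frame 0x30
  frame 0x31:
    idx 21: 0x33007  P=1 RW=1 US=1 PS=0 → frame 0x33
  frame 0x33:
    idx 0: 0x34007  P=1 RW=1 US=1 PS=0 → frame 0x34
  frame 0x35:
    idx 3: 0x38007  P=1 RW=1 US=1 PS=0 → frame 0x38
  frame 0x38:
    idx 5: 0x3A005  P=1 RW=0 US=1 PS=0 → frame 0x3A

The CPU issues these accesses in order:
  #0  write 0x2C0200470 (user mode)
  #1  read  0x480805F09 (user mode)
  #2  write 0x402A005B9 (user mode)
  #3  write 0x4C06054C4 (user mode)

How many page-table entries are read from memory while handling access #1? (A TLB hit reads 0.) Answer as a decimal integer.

Walk each access:
#0 VA=0x2C0200470 (w,user):
  lvl0: tbl 0x22, slot 11 ⇒ 0x23007 (P1/RW1/US1/PS0)
  lvl1: tbl 0x23, slot 1 ⇒ 0x27087 (P1/RW1/US1/PS1)
  ✓ 0x27470 (huge @L1)  — 2 lookups
#1 VA=0x480805F09 (r,user):
  lvl0: tbl 0x22, slot 18 ⇒ 0x2A007 (P1/RW1/US1/PS0)
  lvl1: tbl 0x2A, slot 4 ⇒ 0x2E007 (P1/RW1/US1/PS0)
  lvl2: tbl 0x2E, slot 5 ⇒ 0x30003 (P1/RW1/US0/PS0)
  → PROTECTION_VIOLATION  (3 entries read)
#2 VA=0x402A005B9 (w,user):
  lvl0: tbl 0x22, slot 16 ⇒ 0x31007 (P1/RW1/US1/PS0)
  lvl1: tbl 0x31, slot 21 ⇒ 0x33007 (P1/RW1/US1/PS0)
  lvl2: tbl 0x33, slot 0 ⇒ 0x34007 (P1/RW1/US1/PS0)
  ✓ 0x345B9  — 3 lookups
#3 VA=0x4C06054C4 (w,user):
  lvl0: tbl 0x22, slot 19 ⇒ 0x35007 (P1/RW1/US1/PS0)
  lvl1: tbl 0x35, slot 3 ⇒ 0x38007 (P1/RW1/US1/PS0)
  lvl2: tbl 0x38, slot 5 ⇒ 0x3A005 (P1/RW0/US1/PS0)
  → PROTECTION_VIOLATION  (3 entries read)

Entries read for #1: 3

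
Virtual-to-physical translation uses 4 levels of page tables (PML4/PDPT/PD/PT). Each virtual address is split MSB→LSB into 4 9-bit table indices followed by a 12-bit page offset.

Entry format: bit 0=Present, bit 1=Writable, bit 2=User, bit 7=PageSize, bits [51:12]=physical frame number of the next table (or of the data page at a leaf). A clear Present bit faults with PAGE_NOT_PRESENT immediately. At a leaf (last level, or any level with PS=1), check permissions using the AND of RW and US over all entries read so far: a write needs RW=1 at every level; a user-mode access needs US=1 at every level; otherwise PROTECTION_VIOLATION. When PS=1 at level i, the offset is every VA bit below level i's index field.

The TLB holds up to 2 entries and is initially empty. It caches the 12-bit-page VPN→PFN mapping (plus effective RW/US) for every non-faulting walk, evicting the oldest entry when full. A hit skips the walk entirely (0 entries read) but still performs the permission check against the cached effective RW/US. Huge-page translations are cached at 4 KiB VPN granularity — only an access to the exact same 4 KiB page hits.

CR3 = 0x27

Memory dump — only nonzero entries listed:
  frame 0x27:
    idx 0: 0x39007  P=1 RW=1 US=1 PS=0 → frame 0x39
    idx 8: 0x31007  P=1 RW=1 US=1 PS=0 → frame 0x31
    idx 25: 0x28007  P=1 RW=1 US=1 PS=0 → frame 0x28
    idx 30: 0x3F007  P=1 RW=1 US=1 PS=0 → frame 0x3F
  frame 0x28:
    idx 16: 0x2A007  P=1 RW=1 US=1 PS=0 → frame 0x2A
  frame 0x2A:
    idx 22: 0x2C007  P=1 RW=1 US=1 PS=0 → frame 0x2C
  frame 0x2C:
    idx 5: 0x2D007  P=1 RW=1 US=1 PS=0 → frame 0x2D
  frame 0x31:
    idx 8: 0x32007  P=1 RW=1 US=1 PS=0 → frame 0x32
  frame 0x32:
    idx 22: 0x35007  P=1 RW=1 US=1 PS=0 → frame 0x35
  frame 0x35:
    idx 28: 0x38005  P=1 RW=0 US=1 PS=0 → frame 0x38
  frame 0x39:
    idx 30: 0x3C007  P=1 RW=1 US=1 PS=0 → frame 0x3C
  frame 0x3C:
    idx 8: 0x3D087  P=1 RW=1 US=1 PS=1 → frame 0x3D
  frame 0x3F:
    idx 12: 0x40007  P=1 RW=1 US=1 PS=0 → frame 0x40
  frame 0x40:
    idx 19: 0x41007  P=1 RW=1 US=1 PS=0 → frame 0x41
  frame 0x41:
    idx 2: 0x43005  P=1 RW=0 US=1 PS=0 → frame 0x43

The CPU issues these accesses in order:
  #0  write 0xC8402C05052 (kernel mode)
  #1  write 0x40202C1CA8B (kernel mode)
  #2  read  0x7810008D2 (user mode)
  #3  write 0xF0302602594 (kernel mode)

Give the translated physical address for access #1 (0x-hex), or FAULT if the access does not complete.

Walk each access:
#0 VA=0xC8402C05052 (w,kernel):
  L0: frame=0x27 idx=25 entry=0x28007 [P=1 RW=1 US=1 PS=0]
  L1: frame=0x28 idx=16 entry=0x2A007 [P=1 RW=1 US=1 PS=0]
  L2: frame=0x2A idx=22 entry=0x2C007 [P=1 RW=1 US=1 PS=0]
  L3: frame=0x2C idx=5 entry=0x2D007 [P=1 RW=1 US=1 PS=0]
  ⇒ phys 0x2D052  [4 reads]
#1 VA=0x40202C1CA8B (w,kernel):
  L0: frame=0x27 idx=8 entry=0x31007 [P=1 RW=1 US=1 PS=0]
  L1: frame=0x31 idx=8 entry=0x32007 [P=1 RW=1 US=1 PS=0]
  L2: frame=0x32 idx=22 entry=0x35007 [P=1 RW=1 US=1 PS=0]
  L3: frame=0x35 idx=28 entry=0x38005 [P=1 RW=0 US=1 PS=0]
  ⇒ fault: PROTECTION_VIOLATION  — 4 lookups
#2 VA=0x7810008D2 (r,user):
  L0: frame=0x27 idx=0 entry=0x39007 [P=1 RW=1 US=1 PS=0]
  L1: frame=0x39 idx=30 entry=0x3C007 [P=1 RW=1 US=1 PS=0]
  L2: frame=0x3C idx=8 entry=0x3D087 [P=1 RW=1 US=1 PS=1]
  ⇒ phys 0x3D8D2 (huge @L2)  [3 reads]
#3 VA=0xF0302602594 (w,kernel):
  L0: frame=0x27 idx=30 entry=0x3F007 [P=1 RW=1 US=1 PS=0]
  L1: frame=0x3F idx=12 entry=0x40007 [P=1 RW=1 US=1 PS=0]
  L2: frame=0x40 idx=19 entry=0x41007 [P=1 RW=1 US=1 PS=0]
  L3: frame=0x41 idx=2 entry=0x43005 [P=1 RW=0 US=1 PS=0]
  ⇒ fault: PROTECTION_VIOLATION  — 4 lookups

Access #1 PA: FAULT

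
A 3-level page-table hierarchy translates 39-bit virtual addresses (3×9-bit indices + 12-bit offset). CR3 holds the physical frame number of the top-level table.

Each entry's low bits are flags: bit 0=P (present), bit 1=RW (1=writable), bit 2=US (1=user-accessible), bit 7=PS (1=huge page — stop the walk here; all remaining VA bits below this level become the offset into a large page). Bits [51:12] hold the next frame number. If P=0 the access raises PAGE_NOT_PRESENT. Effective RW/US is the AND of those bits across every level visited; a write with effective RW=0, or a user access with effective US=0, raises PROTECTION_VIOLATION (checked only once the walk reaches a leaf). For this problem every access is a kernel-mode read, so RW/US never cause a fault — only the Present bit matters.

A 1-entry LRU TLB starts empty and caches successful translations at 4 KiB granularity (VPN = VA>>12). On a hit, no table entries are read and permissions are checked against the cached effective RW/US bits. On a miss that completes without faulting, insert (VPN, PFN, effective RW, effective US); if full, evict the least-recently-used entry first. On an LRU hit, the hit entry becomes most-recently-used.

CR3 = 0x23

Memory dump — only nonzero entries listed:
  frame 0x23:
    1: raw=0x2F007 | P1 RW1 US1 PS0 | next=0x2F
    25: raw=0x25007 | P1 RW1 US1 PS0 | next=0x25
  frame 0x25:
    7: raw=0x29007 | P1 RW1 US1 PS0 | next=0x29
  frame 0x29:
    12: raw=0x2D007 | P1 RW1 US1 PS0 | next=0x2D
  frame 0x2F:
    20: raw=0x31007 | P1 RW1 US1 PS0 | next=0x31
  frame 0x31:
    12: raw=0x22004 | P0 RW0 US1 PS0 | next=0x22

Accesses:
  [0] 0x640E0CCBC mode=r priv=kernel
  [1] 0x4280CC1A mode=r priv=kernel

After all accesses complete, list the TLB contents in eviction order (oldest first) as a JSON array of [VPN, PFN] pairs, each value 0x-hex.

Per-access translation:
#0 VA=0x640E0CCBC (r,kernel):
  L0 @0x23[25] → 0x25007  P=1,RW=1,US=1,PS=0
  L1 @0x25[7] → 0x29007  P=1,RW=1,US=1,PS=0
  L2 @0x29[12] → 0x2D007  P=1,RW=1,US=1,PS=0
  ✓ 0x2DCBC  — 3 lookups
#1 VA=0x4280CC1A (r,kernel):
  L0 @0x23[1] → 0x2F007  P=1,RW=1,US=1,PS=0
  L1 @0x2F[20] → 0x31007  P=1,RW=1,US=1,PS=0
  L2 @0x31[12] → 0x22004  P=0,RW=0,US=1,PS=0
  ✗ PAGE_NOT_PRESENT  [3 reads]

TLB: [["0x640E0C", "0x2D"]]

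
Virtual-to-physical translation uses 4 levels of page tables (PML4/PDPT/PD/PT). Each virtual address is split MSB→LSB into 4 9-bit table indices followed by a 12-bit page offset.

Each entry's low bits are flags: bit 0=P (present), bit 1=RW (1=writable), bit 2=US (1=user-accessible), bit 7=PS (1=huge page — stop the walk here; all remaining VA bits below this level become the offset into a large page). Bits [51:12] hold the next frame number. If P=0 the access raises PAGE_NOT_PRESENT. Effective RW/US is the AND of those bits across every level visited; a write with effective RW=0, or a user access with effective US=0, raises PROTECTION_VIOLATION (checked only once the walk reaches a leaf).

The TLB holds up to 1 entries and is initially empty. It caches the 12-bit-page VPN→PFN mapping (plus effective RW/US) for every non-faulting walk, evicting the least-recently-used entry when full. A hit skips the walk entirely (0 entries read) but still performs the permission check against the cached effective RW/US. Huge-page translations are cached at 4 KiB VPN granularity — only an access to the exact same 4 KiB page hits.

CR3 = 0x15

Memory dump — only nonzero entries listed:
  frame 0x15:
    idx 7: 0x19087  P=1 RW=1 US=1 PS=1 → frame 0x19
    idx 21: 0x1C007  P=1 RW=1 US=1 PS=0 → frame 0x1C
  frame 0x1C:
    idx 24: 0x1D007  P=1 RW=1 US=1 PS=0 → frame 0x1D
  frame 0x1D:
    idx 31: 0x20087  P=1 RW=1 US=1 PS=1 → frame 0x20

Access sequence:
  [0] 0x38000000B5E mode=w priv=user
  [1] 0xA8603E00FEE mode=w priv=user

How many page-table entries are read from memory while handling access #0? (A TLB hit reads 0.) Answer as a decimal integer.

Walk each access:
#0 VA=0x38000000B5E (w,user):
  [0] read 0x15 idx=7: raw=0x19087 flags P=1 W=1 U=1 S=1
  → PA=0x19B5E (huge @L0)  (1 entries read)
#1 VA=0xA8603E00FEE (w,user):
  [0] read 0x15 idx=21: raw=0x1C007 flags P=1 W=1 U=1 S=0
  [1] read 0x1C idx=24: raw=0x1D007 flags P=1 W=1 U=1 S=0
  [2] read 0x1D idx=31: raw=0x20087 flags P=1 W=1 U=1 S=1
  → PA=0x20FEE (huge @L2)  (3 entries read)

Entries read for #0: 1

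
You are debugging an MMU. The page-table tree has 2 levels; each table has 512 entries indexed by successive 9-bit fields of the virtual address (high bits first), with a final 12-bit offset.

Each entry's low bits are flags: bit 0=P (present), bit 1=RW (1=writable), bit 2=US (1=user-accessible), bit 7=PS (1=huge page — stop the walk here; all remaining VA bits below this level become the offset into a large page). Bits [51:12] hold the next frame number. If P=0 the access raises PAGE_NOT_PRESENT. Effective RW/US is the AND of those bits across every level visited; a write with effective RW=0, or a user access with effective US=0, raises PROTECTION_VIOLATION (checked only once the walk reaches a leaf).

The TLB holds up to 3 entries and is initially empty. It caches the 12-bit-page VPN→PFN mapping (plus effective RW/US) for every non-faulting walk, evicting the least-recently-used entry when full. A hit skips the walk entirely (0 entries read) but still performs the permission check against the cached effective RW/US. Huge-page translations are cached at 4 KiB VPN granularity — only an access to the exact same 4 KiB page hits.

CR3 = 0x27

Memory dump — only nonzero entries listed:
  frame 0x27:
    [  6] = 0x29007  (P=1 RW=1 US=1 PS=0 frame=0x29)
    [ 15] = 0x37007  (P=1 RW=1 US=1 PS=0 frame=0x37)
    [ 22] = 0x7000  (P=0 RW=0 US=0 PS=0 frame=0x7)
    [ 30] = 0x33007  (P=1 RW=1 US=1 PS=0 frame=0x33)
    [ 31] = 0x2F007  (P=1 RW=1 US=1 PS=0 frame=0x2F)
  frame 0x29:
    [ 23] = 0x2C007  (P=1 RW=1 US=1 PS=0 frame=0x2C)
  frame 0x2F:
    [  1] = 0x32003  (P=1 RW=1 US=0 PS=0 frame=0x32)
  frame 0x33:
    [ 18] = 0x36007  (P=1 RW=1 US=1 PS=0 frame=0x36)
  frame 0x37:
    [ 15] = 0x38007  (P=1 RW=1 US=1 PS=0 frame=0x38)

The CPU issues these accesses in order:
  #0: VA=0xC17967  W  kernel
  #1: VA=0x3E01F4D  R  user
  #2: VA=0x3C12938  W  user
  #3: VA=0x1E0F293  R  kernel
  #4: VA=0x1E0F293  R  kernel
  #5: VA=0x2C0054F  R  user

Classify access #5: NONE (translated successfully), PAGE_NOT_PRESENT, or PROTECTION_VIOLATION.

Walk each access:
#0 VA=0xC17967 (w,kernel):
  L0: frame=0x27 idx=6 entry=0x29007 [P=1 RW=1 US=1 PS=0]
  L1: frame=0x29 idx=23 entry=0x2C007 [P=1 RW=1 US=1 PS=0]
  ⇒ phys 0x2C967  [2 reads]
#1 VA=0x3E01F4D (r,user):
  L0: frame=0x27 idx=31 entry=0x2F007 [P=1 RW=1 US=1 PS=0]
  L1: frame=0x2F idx=1 entry=0x32003 [P=1 RW=1 US=0 PS=0]
  ⇒ fault: PROTECTION_VIOLATION  — 2 lookups
#2 VA=0x3C12938 (w,user):
  L0: frame=0x27 idx=30 entry=0x33007 [P=1 RW=1 US=1 PS=0]
  L1: frame=0x33 idx=18 entry=0x36007 [P=1 RW=1 US=1 PS=0]
  ⇒ phys 0x36938  [2 reads]
#3 VA=0x1E0F293 (r,kernel):
  L0: frame=0x27 idx=15 entry=0x37007 [P=1 RW=1 US=1 PS=0]
  L1: frame=0x37 idx=15 entry=0x38007 [P=1 RW=1 US=1 PS=0]
  ⇒ phys 0x38293  [2 reads]
#4 VA=0x1E0F293 (r,kernel):
  TLB hit vpn=0x1E0F → PA=0x38293
#5 VA=0x2C0054F (r,user):
  L0: frame=0x27 idx=22 entry=0x7000 [P=0 RW=0 US=0 PS=0]
  ⇒ fault: PAGE_NOT_PRESENT  — 1 lookups

Access #5 fault: PAGE_NOT_PRESENT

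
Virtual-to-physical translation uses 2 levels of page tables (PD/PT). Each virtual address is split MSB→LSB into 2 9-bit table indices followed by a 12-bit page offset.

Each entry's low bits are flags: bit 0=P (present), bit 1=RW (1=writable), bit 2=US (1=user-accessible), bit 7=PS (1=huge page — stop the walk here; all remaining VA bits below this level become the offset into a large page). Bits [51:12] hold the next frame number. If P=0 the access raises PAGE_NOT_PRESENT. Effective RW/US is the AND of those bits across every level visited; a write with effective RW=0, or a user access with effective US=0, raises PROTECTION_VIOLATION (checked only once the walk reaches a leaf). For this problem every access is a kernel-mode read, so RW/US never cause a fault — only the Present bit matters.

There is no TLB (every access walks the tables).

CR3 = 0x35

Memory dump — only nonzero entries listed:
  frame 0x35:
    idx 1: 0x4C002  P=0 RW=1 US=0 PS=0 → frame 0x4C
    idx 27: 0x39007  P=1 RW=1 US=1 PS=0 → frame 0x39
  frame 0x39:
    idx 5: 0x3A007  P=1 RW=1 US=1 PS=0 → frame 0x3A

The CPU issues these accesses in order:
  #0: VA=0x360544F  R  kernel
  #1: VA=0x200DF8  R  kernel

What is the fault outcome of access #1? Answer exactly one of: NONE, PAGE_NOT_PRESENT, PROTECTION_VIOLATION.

Per-access translation:
#0 VA=0x360544F (r,kernel):
  [0] read 0x35 idx=27: raw=0x39007 flags P=1 W=1 U=1 S=0
  [1] read 0x39 idx=5: raw=0x3A007 flags P=1 W=1 U=1 S=0
  ⇒ phys 0x3A44F  [2 reads]
#1 VA=0x200DF8 (r,kernel):
  [0] read 0x35 idx=1: raw=0x4C002 flags P=0 W=1 U=0 S=0
  ✗ PAGE_NOT_PRESENT  [1 reads]

Access #1 fault: PAGE_NOT_PRESENT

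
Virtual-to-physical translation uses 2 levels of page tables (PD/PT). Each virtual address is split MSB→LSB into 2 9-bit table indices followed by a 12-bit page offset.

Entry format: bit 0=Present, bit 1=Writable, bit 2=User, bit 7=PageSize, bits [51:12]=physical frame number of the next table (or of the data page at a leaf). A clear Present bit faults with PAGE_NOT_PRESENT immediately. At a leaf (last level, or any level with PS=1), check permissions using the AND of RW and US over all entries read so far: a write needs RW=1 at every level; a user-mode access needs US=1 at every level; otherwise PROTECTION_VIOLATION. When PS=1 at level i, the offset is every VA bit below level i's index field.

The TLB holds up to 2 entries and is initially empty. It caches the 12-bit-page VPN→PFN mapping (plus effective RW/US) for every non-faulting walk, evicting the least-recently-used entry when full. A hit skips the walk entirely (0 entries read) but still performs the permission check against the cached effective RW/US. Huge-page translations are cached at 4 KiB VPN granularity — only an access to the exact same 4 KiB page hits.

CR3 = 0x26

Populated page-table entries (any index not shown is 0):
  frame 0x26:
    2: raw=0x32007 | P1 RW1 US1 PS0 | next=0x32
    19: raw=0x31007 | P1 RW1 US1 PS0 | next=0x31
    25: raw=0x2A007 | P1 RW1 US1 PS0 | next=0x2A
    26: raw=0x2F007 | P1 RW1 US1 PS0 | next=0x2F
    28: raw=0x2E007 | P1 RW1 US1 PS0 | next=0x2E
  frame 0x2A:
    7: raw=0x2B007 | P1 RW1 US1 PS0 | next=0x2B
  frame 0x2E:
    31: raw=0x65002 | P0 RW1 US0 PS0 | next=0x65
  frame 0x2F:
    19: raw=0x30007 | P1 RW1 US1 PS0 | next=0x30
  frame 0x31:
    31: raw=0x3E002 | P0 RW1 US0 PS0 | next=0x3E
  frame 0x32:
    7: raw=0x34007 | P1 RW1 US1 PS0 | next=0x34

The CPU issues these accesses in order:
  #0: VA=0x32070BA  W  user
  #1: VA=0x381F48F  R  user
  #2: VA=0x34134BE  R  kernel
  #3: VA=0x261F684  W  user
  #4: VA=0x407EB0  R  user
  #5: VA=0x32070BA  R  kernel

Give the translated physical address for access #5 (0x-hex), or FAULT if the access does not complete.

Walk each access:
#0 VA=0x32070BA (w,user):
  L0 @0x26[25] → 0x2A007  P=1,RW=1,US=1,PS=0
  L1 @0x2A[7] → 0x2B007  P=1,RW=1,US=1,PS=0
  ✓ 0x2B0BA  — 2 lookups
#1 VA=0x381F48F (r,user):
  L0 @0x26[28] → 0x2E007  P=1,RW=1,US=1,PS=0
  L1 @0x2E[31] → 0x65002  P=0,RW=1,US=0,PS=0
  ✗ PAGE_NOT_PRESENT  [2 reads]
#2 VA=0x34134BE (r,kernel):
  L0 @0x26[26] → 0x2F007  P=1,RW=1,US=1,PS=0
  L1 @0x2F[19] → 0x30007  P=1,RW=1,US=1,PS=0
  ✓ 0x304BE  — 2 lookups
#3 VA=0x261F684 (w,user):
  L0 @0x26[19] → 0x31007  P=1,RW=1,US=1,PS=0
  L1 @0x31[31] → 0x3E002  P=0,RW=1,US=0,PS=0
  ✗ PAGE_NOT_PRESENT  [2 reads]
#4 VA=0x407EB0 (r,user):
  L0 @0x26[2] → 0x32007  P=1,RW=1,US=1,PS=0
  L1 @0x32[7] → 0x34007  P=1,RW=1,US=1,PS=0
  ✓ 0x34EB0  — 2 lookups
#5 VA=0x32070BA (r,kernel):
  L0 @0x26[25] → 0x2A007  P=1,RW=1,US=1,PS=0
  L1 @0x2A[7] → 0x2B007  P=1,RW=1,US=1,PS=0
  ✓ 0x2B0BA  — 2 lookups

Access #5 PA: 0x2B0BA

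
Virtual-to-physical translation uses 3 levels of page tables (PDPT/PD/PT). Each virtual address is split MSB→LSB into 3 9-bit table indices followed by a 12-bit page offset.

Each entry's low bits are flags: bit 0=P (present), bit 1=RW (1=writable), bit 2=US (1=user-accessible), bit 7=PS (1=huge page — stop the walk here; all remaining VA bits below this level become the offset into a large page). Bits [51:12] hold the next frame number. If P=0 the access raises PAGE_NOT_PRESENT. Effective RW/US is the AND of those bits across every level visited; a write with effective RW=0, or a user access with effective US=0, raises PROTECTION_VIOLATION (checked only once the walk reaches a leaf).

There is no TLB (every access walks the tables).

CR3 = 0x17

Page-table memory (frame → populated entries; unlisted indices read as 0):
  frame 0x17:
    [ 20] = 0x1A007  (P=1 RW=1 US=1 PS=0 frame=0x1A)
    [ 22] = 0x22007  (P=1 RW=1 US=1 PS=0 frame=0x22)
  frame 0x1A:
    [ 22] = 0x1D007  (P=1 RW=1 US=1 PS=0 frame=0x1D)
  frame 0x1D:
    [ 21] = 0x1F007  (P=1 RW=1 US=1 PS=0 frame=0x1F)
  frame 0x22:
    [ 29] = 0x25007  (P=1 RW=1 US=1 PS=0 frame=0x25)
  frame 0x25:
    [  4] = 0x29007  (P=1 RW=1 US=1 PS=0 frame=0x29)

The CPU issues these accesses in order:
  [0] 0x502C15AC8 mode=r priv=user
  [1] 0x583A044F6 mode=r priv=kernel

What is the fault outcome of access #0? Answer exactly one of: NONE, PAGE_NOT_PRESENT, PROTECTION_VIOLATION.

Trace:
#0 VA=0x502C15AC8 (r,user):
  L0: frame=0x17 idx=20 entry=0x1A007 [P=1 RW=1 US=1 PS=0]
  L1: frame=0x1A idx=22 entry=0x1D007 [P=1 RW=1 US=1 PS=0]
  L2: frame=0x1D idx=21 entry=0x1F007 [P=1 RW=1 US=1 PS=0]
  ✓ 0x1FAC8  — 3 lookups
#1 VA=0x583A044F6 (r,kernel):
  L0: frame=0x17 idx=22 entry=0x22007 [P=1 RW=1 US=1 PS=0]
  L1: frame=0x22 idx=29 entry=0x25007 [P=1 RW=1 US=1 PS=0]
  L2: frame=0x25 idx=4 entry=0x29007 [P=1 RW=1 US=1 PS=0]
  ✓ 0x294F6  — 3 lookups

Access #0 fault: NONE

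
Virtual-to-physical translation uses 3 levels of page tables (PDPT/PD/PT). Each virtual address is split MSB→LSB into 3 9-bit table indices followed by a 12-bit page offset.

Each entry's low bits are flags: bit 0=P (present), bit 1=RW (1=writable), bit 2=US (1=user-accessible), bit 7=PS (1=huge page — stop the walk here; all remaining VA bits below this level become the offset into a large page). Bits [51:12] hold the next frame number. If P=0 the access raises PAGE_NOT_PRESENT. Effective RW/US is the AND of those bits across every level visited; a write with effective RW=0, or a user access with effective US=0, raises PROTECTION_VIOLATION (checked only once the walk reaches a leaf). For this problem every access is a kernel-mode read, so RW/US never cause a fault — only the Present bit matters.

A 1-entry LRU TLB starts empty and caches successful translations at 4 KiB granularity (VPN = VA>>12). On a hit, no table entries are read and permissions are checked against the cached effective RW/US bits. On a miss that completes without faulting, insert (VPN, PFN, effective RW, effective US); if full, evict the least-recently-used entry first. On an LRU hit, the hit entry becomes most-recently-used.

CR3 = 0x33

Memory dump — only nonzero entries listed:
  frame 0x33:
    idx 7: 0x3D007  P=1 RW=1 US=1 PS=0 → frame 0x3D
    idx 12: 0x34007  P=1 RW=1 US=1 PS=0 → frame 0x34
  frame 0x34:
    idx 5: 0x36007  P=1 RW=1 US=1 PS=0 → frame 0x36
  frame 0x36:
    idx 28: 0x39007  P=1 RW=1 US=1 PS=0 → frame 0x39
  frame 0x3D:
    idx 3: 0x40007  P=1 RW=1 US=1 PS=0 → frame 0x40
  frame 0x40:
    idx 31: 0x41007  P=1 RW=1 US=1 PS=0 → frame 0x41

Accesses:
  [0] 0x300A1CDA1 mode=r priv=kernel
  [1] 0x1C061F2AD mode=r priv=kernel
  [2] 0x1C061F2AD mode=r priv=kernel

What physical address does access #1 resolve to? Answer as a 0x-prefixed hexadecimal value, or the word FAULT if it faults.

Walk each access:
#0 VA=0x300A1CDA1 (r,kernel):
  L0: frame=0x33 idx=12 entry=0x34007 [P=1 RW=1 US=1 PS=0]
  L1: frame=0x34 idx=5 entry=0x36007 [P=1 RW=1 US=1 PS=0]
  L2: frame=0x36 idx=28 entry=0x39007 [P=1 RW=1 US=1 PS=0]
  → PA=0x39DA1  (3 entries read)
#1 VA=0x1C061F2AD (r,kernel):
  L0: frame=0x33 idx=7 entry=0x3D007 [P=1 RW=1 US=1 PS=0]
  L1: frame=0x3D idx=3 entry=0x40007 [P=1 RW=1 US=1 PS=0]
  L2: frame=0x40 idx=31 entry=0x41007 [P=1 RW=1 US=1 PS=0]
  → PA=0x412AD  (3 entries read)
#2 VA=0x1C061F2AD (r,kernel):
  TLB hit vpn=0x1C061F → PA=0x412AD

Access #1 PA: 0x412AD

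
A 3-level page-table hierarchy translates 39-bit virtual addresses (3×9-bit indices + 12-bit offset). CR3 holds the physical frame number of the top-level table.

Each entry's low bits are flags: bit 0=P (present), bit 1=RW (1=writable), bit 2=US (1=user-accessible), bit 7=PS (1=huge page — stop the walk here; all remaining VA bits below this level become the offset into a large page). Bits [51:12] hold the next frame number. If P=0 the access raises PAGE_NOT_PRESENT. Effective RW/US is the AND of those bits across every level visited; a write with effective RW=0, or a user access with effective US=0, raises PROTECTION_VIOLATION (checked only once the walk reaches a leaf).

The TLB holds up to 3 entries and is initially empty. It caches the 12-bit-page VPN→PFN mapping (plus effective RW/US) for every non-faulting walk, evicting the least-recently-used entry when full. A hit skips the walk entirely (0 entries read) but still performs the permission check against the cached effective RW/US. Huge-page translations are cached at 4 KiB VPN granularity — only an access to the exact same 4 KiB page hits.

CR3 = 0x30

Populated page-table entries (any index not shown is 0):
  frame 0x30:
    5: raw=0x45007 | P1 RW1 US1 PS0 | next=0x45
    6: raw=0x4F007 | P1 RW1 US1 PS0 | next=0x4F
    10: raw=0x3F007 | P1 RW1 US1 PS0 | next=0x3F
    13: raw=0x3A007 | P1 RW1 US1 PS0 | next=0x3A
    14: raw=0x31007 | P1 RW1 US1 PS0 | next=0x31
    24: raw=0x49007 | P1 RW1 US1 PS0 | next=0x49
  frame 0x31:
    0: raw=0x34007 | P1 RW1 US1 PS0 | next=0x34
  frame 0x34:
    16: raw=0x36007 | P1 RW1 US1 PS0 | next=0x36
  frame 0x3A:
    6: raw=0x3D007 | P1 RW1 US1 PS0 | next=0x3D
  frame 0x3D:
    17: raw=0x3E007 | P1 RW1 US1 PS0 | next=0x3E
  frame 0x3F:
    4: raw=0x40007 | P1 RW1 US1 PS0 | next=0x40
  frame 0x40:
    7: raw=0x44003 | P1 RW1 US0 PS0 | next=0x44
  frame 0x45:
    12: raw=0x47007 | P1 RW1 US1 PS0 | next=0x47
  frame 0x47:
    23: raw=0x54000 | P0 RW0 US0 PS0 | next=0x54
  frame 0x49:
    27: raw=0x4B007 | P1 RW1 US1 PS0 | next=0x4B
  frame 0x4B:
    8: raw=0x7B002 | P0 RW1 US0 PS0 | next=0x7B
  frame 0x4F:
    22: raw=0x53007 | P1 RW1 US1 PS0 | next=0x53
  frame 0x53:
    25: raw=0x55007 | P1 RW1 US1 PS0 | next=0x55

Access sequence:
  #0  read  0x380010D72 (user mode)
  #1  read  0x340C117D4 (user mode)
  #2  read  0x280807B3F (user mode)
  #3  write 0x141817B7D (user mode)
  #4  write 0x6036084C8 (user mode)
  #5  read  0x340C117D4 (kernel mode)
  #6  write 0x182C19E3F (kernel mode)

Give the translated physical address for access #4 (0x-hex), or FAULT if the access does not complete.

Per-access translation:
#0 VA=0x380010D72 (r,user):
  [0] read 0x30 idx=14: raw=0x31007 flags P=1 W=1 U=1 S=0
  [1] read 0x31 idx=0: raw=0x34007 flags P=1 W=1 U=1 S=0
  [2] read 0x34 idx=16: raw=0x36007 flags P=1 W=1 U=1 S=0
  ✓ 0x36D72  — 3 lookups
#1 VA=0x340C117D4 (r,user):
  [0] read 0x30 idx=13: raw=0x3A007 flags P=1 W=1 U=1 S=0
  [1] read 0x3A idx=6: raw=0x3D007 flags P=1 W=1 U=1 S=0
  [2] read 0x3D idx=17: raw=0x3E007 flags P=1 W=1 U=1 S=0
  ✓ 0x3E7D4  — 3 lookups
#2 VA=0x280807B3F (r,user):
  [0] read 0x30 idx=10: raw=0x3F007 flags P=1 W=1 U=1 S=0
  [1] read 0x3F idx=4: raw=0x40007 flags P=1 W=1 U=1 S=0
  [2] read 0x40 idx=7: raw=0x44003 flags P=1 W=1 U=0 S=0
  ✗ PROTECTION_VIOLATION  [3 reads]
#3 VA=0x141817B7D (w,user):
  [0] read 0x30 idx=5: raw=0x45007 flags P=1 W=1 U=1 S=0
  [1] read 0x45 idx=12: raw=0x47007 flags P=1 W=1 U=1 S=0
  [2] read 0x47 idx=23: raw=0x54000 flags P=0 W=0 U=0 S=0
  ✗ PAGE_NOT_PRESENT  [3 reads]
#4 VA=0x6036084C8 (w,user):
  [0] read 0x30 idx=24: raw=0x49007 flags P=1 W=1 U=1 S=0
  [1] read 0x49 idx=27: raw=0x4B007 flags P=1 W=1 U=1 S=0
  [2] read 0x4B idx=8: raw=0x7B002 flags P=0 W=1 U=0 S=0
  ✗ PAGE_NOT_PRESENT  [3 reads]
#5 VA=0x340C117D4 (r,kernel):
  TLB hit vpn=0x340C11 → PA=0x3E7D4
#6 VA=0x182C19E3F (w,kernel):
  [0] read 0x30 idx=6: raw=0x4F007 flags P=1 W=1 U=1 S=0
  [1] read 0x4F idx=22: raw=0x53007 flags P=1 W=1 U=1 S=0
  [2] read 0x53 idx=25: raw=0x55007 flags P=1 W=1 U=1 S=0
  ✓ 0x55E3F  — 3 lookups

Access #4 PA: FAULT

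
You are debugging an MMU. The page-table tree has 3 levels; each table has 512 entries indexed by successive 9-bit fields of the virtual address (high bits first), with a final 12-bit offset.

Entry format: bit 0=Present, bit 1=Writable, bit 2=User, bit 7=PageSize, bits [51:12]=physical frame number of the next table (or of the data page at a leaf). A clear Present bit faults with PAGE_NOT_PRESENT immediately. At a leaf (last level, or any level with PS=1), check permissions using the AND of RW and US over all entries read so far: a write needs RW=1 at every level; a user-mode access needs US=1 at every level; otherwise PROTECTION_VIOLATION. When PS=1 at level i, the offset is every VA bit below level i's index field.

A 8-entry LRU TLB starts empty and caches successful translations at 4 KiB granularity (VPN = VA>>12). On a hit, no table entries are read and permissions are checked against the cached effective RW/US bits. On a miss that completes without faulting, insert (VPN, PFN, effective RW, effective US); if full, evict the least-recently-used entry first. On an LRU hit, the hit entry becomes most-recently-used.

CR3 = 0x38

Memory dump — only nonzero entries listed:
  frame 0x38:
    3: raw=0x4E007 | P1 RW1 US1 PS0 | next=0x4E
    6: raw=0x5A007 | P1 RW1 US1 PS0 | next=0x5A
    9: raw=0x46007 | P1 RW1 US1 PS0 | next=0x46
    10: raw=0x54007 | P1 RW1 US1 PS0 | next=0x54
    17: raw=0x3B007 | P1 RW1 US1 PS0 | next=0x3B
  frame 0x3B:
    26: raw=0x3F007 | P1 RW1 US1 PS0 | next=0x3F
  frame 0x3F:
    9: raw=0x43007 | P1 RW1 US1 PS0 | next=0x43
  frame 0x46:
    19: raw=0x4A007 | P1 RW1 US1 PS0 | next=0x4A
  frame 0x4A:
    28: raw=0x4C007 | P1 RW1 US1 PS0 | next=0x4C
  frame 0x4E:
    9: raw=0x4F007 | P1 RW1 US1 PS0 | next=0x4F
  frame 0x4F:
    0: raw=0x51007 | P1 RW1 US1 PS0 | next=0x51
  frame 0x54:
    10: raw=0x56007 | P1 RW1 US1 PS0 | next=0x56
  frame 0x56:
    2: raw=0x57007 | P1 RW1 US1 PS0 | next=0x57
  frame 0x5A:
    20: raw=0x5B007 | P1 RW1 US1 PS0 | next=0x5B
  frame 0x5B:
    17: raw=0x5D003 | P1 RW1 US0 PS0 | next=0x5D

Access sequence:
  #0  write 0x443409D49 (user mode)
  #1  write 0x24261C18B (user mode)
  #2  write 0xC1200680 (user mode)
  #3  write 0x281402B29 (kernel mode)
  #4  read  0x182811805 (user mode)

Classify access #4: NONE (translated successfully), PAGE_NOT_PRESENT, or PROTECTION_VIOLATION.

Trace:
#0 VA=0x443409D49 (w,user):
  lvl0: tbl 0x38, slot 17 ⇒ 0x3B007 (P1/RW1/US1/PS0)
  lvl1: tbl 0x3B, slot 26 ⇒ 0x3F007 (P1/RW1/US1/PS0)
  lvl2: tbl 0x3F, slot 9 ⇒ 0x43007 (P1/RW1/US1/PS0)
  → PA=0x43D49  (3 entries read)
#1 VA=0x24261C18B (w,user):
  lvl0: tbl 0x38, slot 9 ⇒ 0x46007 (P1/RW1/US1/PS0)
  lvl1: tbl 0x46, slot 19 ⇒ 0x4A007 (P1/RW1/US1/PS0)
  lvl2: tbl 0x4A, slot 28 ⇒ 0x4C007 (P1/RW1/US1/PS0)
  → PA=0x4C18B  (3 entries read)
#2 VA=0xC1200680 (w,user):
  lvl0: tbl 0x38, slot 3 ⇒ 0x4E007 (P1/RW1/US1/PS0)
  lvl1: tbl 0x4E, slot 9 ⇒ 0x4F007 (P1/RW1/US1/PS0)
  lvl2: tbl 0x4F, slot 0 ⇒ 0x51007 (P1/RW1/US1/PS0)
  → PA=0x51680  (3 entries read)
#3 VA=0x281402B29 (w,kernel):
  lvl0: tbl 0x38, slot 10 ⇒ 0x54007 (P1/RW1/US1/PS0)
  lvl1: tbl 0x54, slot 10 ⇒ 0x56007 (P1/RW1/US1/PS0)
  lvl2: tbl 0x56, slot 2 ⇒ 0x57007 (P1/RW1/US1/PS0)
  → PA=0x57B29  (3 entries read)
#4 VA=0x182811805 (r,user):
  lvl0: tbl 0x38, slot 6 ⇒ 0x5A007 (P1/RW1/US1/PS0)
  lvl1: tbl 0x5A, slot 20 ⇒ 0x5B007 (P1/RW1/US1/PS0)
  lvl2: tbl 0x5B, slot 17 ⇒ 0x5D003 (P1/RW1/US0/PS0)
  ⇒ fault: PROTECTION_VIOLATION  — 3 lookups

Access #4 fault: PROTECTION_VIOLATION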